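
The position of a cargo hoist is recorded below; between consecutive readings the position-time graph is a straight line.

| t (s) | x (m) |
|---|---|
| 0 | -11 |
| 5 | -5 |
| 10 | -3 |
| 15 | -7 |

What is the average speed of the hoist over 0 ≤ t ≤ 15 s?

Average speed = (total path length)/(elapsed time); on a piecewise-linear x-t graph the path length is Σ|Δx|.
0–5 s: |Δx| = |-5 − -11| = 6 m
5–10 s: |Δx| = |-3 − -5| = 2 m
10–15 s: |Δx| = |-7 − -3| = 4 m
Total path = 12 m; average speed = 12/15 = 0.8 m/s.

0.8 m/s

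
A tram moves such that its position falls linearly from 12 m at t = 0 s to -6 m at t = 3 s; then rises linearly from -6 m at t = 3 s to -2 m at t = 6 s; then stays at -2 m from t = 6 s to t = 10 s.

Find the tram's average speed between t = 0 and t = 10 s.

Average speed = (total path length)/(elapsed time); on a piecewise-linear x-t graph the path length is Σ|Δx|.
0–3 s: |Δx| = |-6 − 12| = 18 m
3–6 s: |Δx| = |-2 − -6| = 4 m
6–10 s: |Δx| = |-2 − -2| = 0 m
Total path = 22 m; average speed = 22/10 = 2.2 m/s.

2.2 m/s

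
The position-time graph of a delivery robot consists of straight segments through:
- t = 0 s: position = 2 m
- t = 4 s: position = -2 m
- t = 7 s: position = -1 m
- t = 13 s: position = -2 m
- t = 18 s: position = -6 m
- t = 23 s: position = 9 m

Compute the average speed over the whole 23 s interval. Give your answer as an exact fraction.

25/23 m/s

Average speed = (total path length)/(elapsed time); on a piecewise-linear x-t graph the path length is Σ|Δx|.
0–4 s: |Δx| = |-2 − 2| = 4 m
4–7 s: |Δx| = |-1 − -2| = 1 m
7–13 s: |Δx| = |-2 − -1| = 1 m
13–18 s: |Δx| = |-6 − -2| = 4 m
18–23 s: |Δx| = |9 − -6| = 15 m
Total path = 25 m; average speed = 25/23 = 25/23 m/s.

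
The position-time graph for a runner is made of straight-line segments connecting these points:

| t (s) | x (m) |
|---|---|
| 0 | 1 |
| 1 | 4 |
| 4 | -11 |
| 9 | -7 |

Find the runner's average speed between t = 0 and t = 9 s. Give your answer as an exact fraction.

22/9 m/s

Average speed = (total path length)/(elapsed time); on a piecewise-linear x-t graph the path length is Σ|Δx|.
0–1 s: |Δx| = |4 − 1| = 3 m
1–4 s: |Δx| = |-11 − 4| = 15 m
4–9 s: |Δx| = |-7 − -11| = 4 m
Total path = 22 m; average speed = 22/9 = 22/9 m/s.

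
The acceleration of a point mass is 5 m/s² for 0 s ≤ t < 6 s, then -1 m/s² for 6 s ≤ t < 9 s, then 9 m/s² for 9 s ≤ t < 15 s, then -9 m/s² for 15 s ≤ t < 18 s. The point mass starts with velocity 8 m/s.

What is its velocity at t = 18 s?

Δv equals the area under the a-t graph; then v = v₀ + Δv.
0–6 s: 5 × 6 = 30 m/s
6–9 s: -1 × 3 = -3 m/s
9–15 s: 9 × 6 = 54 m/s
15–18 s: -9 × 3 = -27 m/s
Δv = 54 m/s, so v(18) = 8 + (54) = 62 m/s.

62 m/s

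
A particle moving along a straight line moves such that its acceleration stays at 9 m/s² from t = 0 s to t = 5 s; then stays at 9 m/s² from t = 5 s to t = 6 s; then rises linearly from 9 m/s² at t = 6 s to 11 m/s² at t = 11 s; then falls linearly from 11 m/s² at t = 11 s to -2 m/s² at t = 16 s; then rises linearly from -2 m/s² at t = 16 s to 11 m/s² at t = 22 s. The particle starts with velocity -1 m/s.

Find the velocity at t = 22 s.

152.5 m/s

Δv equals the area under the a-t graph; then v = v₀ + Δv.
0–5 s: 9 × 5 = 45 m/s
5–6 s: 9 × 1 = 9 m/s
6–11 s: ½(9 + 11)(5) = 50 m/s
11–16 s: ½(11 + -2)(5) = 22.5 m/s
16–22 s: ½(-2 + 11)(6) = 27 m/s
Δv = 153.5 m/s, so v(22) = -1 + (153.5) = 152.5 m/s.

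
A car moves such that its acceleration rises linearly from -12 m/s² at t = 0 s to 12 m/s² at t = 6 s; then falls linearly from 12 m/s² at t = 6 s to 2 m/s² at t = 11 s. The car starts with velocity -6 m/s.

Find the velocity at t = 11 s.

29 m/s

Δv equals the area under the a-t graph; then v = v₀ + Δv.
0–6 s: ½(-12 + 12)(6) = 0 m/s
6–11 s: ½(12 + 2)(5) = 35 m/s
Δv = 35 m/s, so v(11) = -6 + (35) = 29 m/s.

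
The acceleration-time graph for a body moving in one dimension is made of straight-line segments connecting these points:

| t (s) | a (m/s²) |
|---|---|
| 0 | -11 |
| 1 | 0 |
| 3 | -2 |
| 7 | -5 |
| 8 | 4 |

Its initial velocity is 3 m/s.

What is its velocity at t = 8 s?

-19 m/s

Δv equals the area under the a-t graph; then v = v₀ + Δv.
0–1 s: ½(-11 + 0)(1) = -5.5 m/s
1–3 s: ½(0 + -2)(2) = -2 m/s
3–7 s: ½(-2 + -5)(4) = -14 m/s
7–8 s: ½(-5 + 4)(1) = -0.5 m/s
Δv = -22 m/s, so v(8) = 3 + (-22) = -19 m/s.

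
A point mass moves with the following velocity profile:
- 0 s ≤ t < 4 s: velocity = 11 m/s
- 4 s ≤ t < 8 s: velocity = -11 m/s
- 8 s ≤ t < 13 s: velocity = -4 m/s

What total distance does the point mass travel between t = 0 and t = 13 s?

108 m

Distance (not displacement) is the total path length: add the absolute areas under v-t.
0–4 s: |11| × 4 = 44 m
4–8 s: |-11| × 4 = 44 m
8–13 s: |-4| × 5 = 20 m
Total distance = 108 m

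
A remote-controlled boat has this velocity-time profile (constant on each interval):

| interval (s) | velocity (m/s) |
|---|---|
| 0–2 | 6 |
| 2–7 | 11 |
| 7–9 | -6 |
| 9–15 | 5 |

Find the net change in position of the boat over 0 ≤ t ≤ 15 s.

85 m

Net displacement equals the area under the velocity-time graph (areas below the axis count negative).
0–2 s: 6 × 2 = 12 m
2–7 s: 11 × 5 = 55 m
7–9 s: -6 × 2 = -12 m
9–15 s: 5 × 6 = 30 m
Net displacement = 85 m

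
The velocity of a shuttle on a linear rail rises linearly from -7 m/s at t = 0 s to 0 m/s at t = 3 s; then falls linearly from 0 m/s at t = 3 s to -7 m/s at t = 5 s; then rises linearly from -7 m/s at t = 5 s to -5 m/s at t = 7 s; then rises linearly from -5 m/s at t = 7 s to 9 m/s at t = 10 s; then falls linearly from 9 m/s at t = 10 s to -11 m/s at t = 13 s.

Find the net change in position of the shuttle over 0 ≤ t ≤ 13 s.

-26.5 m

Displacement is the signed area under the v-t curve.
0–3 s: ½(-7 + 0)(3) = -10.5 m
3–5 s: ½(0 + -7)(2) = -7 m
5–7 s: ½(-7 + -5)(2) = -12 m
7–10 s: ½(-5 + 9)(3) = 6 m
10–13 s: ½(9 + -11)(3) = -3 m
Net displacement = -26.5 m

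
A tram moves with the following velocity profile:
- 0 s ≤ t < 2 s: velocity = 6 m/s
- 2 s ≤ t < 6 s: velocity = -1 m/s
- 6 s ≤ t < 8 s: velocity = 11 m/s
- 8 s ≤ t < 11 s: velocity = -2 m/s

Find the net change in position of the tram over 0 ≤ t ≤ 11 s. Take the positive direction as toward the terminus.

Displacement is the signed area under the v-t curve.
0–2 s: 6 × 2 = 12 m
2–6 s: -1 × 4 = -4 m
6–8 s: 11 × 2 = 22 m
8–11 s: -2 × 3 = -6 m
Net displacement = 24 m

24 m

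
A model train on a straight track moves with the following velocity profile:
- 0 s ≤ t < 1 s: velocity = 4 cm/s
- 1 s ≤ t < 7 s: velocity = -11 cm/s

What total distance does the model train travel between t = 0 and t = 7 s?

70 cm

Distance (not displacement) is the total path length: add the absolute areas under v-t.
0–1 s: |4| × 1 = 4 cm
1–7 s: |-11| × 6 = 66 cm
Total distance = 70 cm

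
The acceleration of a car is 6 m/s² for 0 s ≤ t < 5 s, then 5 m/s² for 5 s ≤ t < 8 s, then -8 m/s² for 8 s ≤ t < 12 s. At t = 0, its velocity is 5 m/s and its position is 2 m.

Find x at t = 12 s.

On each constant-a segment, Δv = aΔt and Δx = v₀Δt + ½aΔt²; chain segment to segment.
0–5 s: v starts 5 m/s; Δx = 5·5 + ½·6·5² = 100 m; v ends 35 m/s.
5–8 s: v starts 35 m/s; Δx = 35·3 + ½·5·3² = 127.5 m; v ends 50 m/s.
8–12 s: v starts 50 m/s; Δx = 50·4 + ½·-8·4² = 136 m; v ends 18 m/s.
x(12) = 2 + Σ Δx = 365.5 m.

365.5 m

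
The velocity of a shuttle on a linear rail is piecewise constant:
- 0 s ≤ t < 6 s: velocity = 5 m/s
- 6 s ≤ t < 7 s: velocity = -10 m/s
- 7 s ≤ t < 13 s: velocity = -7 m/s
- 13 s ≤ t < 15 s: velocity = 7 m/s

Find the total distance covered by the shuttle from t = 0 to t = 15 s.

96 m

Total distance travelled is ∫|v| dt — sum the magnitudes of each area piece.
0–6 s: |5| × 6 = 30 m
6–7 s: |-10| × 1 = 10 m
7–13 s: |-7| × 6 = 42 m
13–15 s: |7| × 2 = 14 m
Total distance = 96 m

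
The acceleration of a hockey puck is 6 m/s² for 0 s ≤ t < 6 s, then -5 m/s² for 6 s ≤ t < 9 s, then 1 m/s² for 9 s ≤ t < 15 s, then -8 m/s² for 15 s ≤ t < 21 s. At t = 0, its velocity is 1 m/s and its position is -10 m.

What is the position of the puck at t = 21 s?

On each constant-a segment, Δv = aΔt and Δx = v₀Δt + ½aΔt²; chain segment to segment.
0–6 s: v starts 1 m/s; Δx = 1·6 + ½·6·6² = 114 m; v ends 37 m/s.
6–9 s: v starts 37 m/s; Δx = 37·3 + ½·-5·3² = 88.5 m; v ends 22 m/s.
9–15 s: v starts 22 m/s; Δx = 22·6 + ½·1·6² = 150 m; v ends 28 m/s.
15–21 s: v starts 28 m/s; Δx = 28·6 + ½·-8·6² = 24 m; v ends -20 m/s.
x(21) = -10 + Σ Δx = 366.5 m.

366.5 m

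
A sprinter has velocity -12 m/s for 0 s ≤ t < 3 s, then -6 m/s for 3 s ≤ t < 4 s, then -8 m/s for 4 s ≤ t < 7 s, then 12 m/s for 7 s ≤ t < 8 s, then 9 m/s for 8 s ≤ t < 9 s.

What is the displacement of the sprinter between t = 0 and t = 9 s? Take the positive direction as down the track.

Displacement is the signed area under the v-t curve.
0–3 s: -12 × 3 = -36 m
3–4 s: -6 × 1 = -6 m
4–7 s: -8 × 3 = -24 m
7–8 s: 12 × 1 = 12 m
8–9 s: 9 × 1 = 9 m
Net displacement = -45 m

-45 m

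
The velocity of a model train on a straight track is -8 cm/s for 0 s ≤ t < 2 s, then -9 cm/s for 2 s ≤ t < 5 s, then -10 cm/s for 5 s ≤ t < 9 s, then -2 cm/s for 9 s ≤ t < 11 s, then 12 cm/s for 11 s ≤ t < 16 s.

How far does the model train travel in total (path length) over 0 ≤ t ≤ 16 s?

Distance (not displacement) is the total path length: add the absolute areas under v-t.
0–2 s: |-8| × 2 = 16 cm
2–5 s: |-9| × 3 = 27 cm
5–9 s: |-10| × 4 = 40 cm
9–11 s: |-2| × 2 = 4 cm
11–16 s: |12| × 5 = 60 cm
Total distance = 147 cm

147 cm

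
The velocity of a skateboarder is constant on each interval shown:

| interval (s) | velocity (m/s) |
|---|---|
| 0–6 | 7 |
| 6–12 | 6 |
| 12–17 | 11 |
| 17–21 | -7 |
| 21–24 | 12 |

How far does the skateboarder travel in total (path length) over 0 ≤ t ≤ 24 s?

197 m

Distance (not displacement) is the total path length: add the absolute areas under v-t.
0–6 s: |7| × 6 = 42 m
6–12 s: |6| × 6 = 36 m
12–17 s: |11| × 5 = 55 m
17–21 s: |-7| × 4 = 28 m
21–24 s: |12| × 3 = 36 m
Total distance = 197 m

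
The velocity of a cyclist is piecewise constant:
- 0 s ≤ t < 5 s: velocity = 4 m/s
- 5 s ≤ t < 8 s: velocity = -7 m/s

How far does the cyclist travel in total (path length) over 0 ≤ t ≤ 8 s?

Distance (not displacement) is the total path length: add the absolute areas under v-t.
0–5 s: |4| × 5 = 20 m
5–8 s: |-7| × 3 = 21 m
Total distance = 41 m

41 m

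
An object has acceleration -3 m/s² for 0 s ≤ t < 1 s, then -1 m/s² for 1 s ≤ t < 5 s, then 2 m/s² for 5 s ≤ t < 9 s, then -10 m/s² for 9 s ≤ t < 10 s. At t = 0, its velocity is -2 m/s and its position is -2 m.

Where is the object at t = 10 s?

On each constant-a segment, Δv = aΔt and Δx = v₀Δt + ½aΔt²; chain segment to segment.
0–1 s: v starts -2 m/s; Δx = -2·1 + ½·-3·1² = -3.5 m; v ends -5 m/s.
1–5 s: v starts -5 m/s; Δx = -5·4 + ½·-1·4² = -28 m; v ends -9 m/s.
5–9 s: v starts -9 m/s; Δx = -9·4 + ½·2·4² = -20 m; v ends -1 m/s.
9–10 s: v starts -1 m/s; Δx = -1·1 + ½·-10·1² = -6 m; v ends -11 m/s.
x(10) = -2 + Σ Δx = -59.5 m.

-59.5 m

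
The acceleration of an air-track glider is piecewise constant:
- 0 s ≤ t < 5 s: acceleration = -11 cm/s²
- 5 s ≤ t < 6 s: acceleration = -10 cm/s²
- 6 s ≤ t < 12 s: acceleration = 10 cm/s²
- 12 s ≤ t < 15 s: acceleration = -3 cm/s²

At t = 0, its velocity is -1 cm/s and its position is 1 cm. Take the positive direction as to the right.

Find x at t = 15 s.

On each constant-a segment, Δv = aΔt and Δx = v₀Δt + ½aΔt²; chain segment to segment.
0–5 s: v starts -1 cm/s; Δx = -1·5 + ½·-11·5² = -142.5 cm; v ends -56 cm/s.
5–6 s: v starts -56 cm/s; Δx = -56·1 + ½·-10·1² = -61 cm; v ends -66 cm/s.
6–12 s: v starts -66 cm/s; Δx = -66·6 + ½·10·6² = -216 cm; v ends -6 cm/s.
12–15 s: v starts -6 cm/s; Δx = -6·3 + ½·-3·3² = -31.5 cm; v ends -15 cm/s.
x(15) = 1 + Σ Δx = -450 cm.

-450 cm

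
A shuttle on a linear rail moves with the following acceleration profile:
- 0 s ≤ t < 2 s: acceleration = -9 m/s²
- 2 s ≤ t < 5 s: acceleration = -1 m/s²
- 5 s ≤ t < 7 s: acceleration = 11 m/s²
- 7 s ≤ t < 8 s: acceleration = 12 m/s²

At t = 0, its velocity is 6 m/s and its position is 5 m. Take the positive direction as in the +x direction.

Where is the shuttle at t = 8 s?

On each constant-a segment, Δv = aΔt and Δx = v₀Δt + ½aΔt²; chain segment to segment.
0–2 s: v starts 6 m/s; Δx = 6·2 + ½·-9·2² = -6 m; v ends -12 m/s.
2–5 s: v starts -12 m/s; Δx = -12·3 + ½·-1·3² = -40.5 m; v ends -15 m/s.
5–7 s: v starts -15 m/s; Δx = -15·2 + ½·11·2² = -8 m; v ends 7 m/s.
7–8 s: v starts 7 m/s; Δx = 7·1 + ½·12·1² = 13 m; v ends 19 m/s.
x(8) = 5 + Σ Δx = -36.5 m.

-36.5 m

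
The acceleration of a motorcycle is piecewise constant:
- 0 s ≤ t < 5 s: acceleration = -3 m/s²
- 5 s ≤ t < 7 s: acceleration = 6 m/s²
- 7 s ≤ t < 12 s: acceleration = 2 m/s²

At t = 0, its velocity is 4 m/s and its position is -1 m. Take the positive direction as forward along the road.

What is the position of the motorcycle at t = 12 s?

On each constant-a segment, Δv = aΔt and Δx = v₀Δt + ½aΔt²; chain segment to segment.
0–5 s: v starts 4 m/s; Δx = 4·5 + ½·-3·5² = -17.5 m; v ends -11 m/s.
5–7 s: v starts -11 m/s; Δx = -11·2 + ½·6·2² = -10 m; v ends 1 m/s.
7–12 s: v starts 1 m/s; Δx = 1·5 + ½·2·5² = 30 m; v ends 11 m/s.
x(12) = -1 + Σ Δx = 1.5 m.

1.5 m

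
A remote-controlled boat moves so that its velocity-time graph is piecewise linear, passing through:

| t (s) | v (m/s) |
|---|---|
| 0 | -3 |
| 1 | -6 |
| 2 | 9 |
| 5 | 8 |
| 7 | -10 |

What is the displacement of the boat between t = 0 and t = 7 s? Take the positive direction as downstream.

20.5 m

Net displacement equals the area under the velocity-time graph (areas below the axis count negative).
0–1 s: ½(-3 + -6)(1) = -4.5 m
1–2 s: ½(-6 + 9)(1) = 1.5 m
2–5 s: ½(9 + 8)(3) = 25.5 m
5–7 s: ½(8 + -10)(2) = -2 m
Net displacement = 20.5 m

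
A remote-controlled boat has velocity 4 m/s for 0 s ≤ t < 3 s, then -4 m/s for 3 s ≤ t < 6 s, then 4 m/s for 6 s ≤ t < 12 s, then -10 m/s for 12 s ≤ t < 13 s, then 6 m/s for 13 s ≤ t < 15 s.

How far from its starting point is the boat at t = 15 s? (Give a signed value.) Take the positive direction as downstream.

Displacement is the signed area under the v-t curve.
0–3 s: 4 × 3 = 12 m
3–6 s: -4 × 3 = -12 m
6–12 s: 4 × 6 = 24 m
12–13 s: -10 × 1 = -10 m
13–15 s: 6 × 2 = 12 m
Net displacement = 26 m

26 m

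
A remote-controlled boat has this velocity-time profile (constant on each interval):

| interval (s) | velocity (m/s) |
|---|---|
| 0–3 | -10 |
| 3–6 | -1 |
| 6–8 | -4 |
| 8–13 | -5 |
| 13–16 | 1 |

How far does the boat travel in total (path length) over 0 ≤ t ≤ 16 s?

69 m

Distance (not displacement) is the total path length: add the absolute areas under v-t.
0–3 s: |-10| × 3 = 30 m
3–6 s: |-1| × 3 = 3 m
6–8 s: |-4| × 2 = 8 m
8–13 s: |-5| × 5 = 25 m
13–16 s: |1| × 3 = 3 m
Total distance = 69 m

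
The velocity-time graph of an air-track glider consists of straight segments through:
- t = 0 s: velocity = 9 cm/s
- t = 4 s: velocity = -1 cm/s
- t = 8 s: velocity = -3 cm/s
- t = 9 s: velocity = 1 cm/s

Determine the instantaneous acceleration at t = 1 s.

-2.5 cm/s²

Acceleration is the slope of the v-t graph on 0–4 s: (-1 − 9)/(4 − 0) = -2.5 cm/s².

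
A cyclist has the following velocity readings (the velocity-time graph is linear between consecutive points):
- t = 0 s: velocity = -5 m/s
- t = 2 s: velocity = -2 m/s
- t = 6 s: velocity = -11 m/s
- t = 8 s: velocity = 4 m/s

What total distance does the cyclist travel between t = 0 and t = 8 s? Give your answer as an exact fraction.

632/15 m

Distance (not displacement) is the total path length: add the absolute areas under v-t.
0–2 s: |½(-5 + -2)(2)| = 7 m
2–6 s: |½(-2 + -11)(4)| = 26 m
6–8 s: v = 0 at t = 112/15 s; triangle areas 121/15 + 16/15 = 137/15 m
Total distance = 632/15 m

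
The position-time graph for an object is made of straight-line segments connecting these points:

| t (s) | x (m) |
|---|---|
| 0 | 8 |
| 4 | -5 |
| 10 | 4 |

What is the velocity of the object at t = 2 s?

-3.25 m/s

Velocity is the slope of the x-t graph on 0–4 s: (-5 − 8)/(4 − 0) = -3.25 m/s.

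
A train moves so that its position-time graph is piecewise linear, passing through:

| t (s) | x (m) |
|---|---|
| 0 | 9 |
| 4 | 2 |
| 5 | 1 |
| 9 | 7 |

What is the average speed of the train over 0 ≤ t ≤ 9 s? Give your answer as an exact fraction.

Average speed = (total path length)/(elapsed time); on a piecewise-linear x-t graph the path length is Σ|Δx|.
0–4 s: |Δx| = |2 − 9| = 7 m
4–5 s: |Δx| = |1 − 2| = 1 m
5–9 s: |Δx| = |7 − 1| = 6 m
Total path = 14 m; average speed = 14/9 = 14/9 m/s.

14/9 m/s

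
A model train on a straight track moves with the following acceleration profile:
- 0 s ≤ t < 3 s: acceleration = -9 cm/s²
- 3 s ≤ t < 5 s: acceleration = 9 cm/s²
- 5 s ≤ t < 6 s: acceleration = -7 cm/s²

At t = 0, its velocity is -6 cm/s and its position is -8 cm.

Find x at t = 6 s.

-133 cm

On each constant-a segment, Δv = aΔt and Δx = v₀Δt + ½aΔt²; chain segment to segment.
0–3 s: v starts -6 cm/s; Δx = -6·3 + ½·-9·3² = -58.5 cm; v ends -33 cm/s.
3–5 s: v starts -33 cm/s; Δx = -33·2 + ½·9·2² = -48 cm; v ends -15 cm/s.
5–6 s: v starts -15 cm/s; Δx = -15·1 + ½·-7·1² = -18.5 cm; v ends -22 cm/s.
x(6) = -8 + Σ Δx = -133 cm.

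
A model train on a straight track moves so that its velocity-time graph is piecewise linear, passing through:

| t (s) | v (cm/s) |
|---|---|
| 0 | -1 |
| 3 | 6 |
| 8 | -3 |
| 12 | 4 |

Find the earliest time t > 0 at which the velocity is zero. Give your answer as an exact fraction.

v changes sign on 0–3 s (from -1 to 6); the graph is linear there, so v = 0 at t = 0 + (1)·(3 − 0)/(6 − -1) = 3/7 s.

t = 3/7 s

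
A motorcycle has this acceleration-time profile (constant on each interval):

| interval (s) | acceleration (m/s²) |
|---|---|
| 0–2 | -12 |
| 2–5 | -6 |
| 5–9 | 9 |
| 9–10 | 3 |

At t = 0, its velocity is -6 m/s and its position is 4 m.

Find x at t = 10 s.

-279.5 m

On each constant-a segment, Δv = aΔt and Δx = v₀Δt + ½aΔt²; chain segment to segment.
0–2 s: v starts -6 m/s; Δx = -6·2 + ½·-12·2² = -36 m; v ends -30 m/s.
2–5 s: v starts -30 m/s; Δx = -30·3 + ½·-6·3² = -117 m; v ends -48 m/s.
5–9 s: v starts -48 m/s; Δx = -48·4 + ½·9·4² = -120 m; v ends -12 m/s.
9–10 s: v starts -12 m/s; Δx = -12·1 + ½·3·1² = -10.5 m; v ends -9 m/s.
x(10) = 4 + Σ Δx = -279.5 m.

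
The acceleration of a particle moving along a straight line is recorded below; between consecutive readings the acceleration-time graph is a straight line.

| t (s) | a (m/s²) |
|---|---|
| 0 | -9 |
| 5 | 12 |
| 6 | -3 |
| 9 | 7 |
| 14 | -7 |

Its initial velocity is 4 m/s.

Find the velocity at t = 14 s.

22 m/s

Δv equals the area under the a-t graph; then v = v₀ + Δv.
0–5 s: ½(-9 + 12)(5) = 7.5 m/s
5–6 s: ½(12 + -3)(1) = 4.5 m/s
6–9 s: ½(-3 + 7)(3) = 6 m/s
9–14 s: ½(7 + -7)(5) = 0 m/s
Δv = 18 m/s, so v(14) = 4 + (18) = 22 m/s.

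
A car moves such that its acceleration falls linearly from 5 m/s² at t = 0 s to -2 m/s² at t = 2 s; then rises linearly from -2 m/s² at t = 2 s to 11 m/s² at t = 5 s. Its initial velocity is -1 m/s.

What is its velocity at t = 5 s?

Δv equals the area under the a-t graph; then v = v₀ + Δv.
0–2 s: ½(5 + -2)(2) = 3 m/s
2–5 s: ½(-2 + 11)(3) = 13.5 m/s
Δv = 16.5 m/s, so v(5) = -1 + (16.5) = 15.5 m/s.

15.5 m/s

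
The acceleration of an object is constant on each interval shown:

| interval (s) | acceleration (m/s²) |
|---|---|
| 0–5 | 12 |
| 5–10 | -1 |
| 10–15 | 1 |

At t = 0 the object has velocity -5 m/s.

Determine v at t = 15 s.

55 m/s

Δv equals the area under the a-t graph; then v = v₀ + Δv.
0–5 s: 12 × 5 = 60 m/s
5–10 s: -1 × 5 = -5 m/s
10–15 s: 1 × 5 = 5 m/s
Δv = 60 m/s, so v(15) = -5 + (60) = 55 m/s.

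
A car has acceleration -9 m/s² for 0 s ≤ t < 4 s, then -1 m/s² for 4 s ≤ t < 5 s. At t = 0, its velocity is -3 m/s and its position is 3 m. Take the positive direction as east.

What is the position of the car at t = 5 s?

On each constant-a segment, Δv = aΔt and Δx = v₀Δt + ½aΔt²; chain segment to segment.
0–4 s: v starts -3 m/s; Δx = -3·4 + ½·-9·4² = -84 m; v ends -39 m/s.
4–5 s: v starts -39 m/s; Δx = -39·1 + ½·-1·1² = -39.5 m; v ends -40 m/s.
x(5) = 3 + Σ Δx = -120.5 m.

-120.5 m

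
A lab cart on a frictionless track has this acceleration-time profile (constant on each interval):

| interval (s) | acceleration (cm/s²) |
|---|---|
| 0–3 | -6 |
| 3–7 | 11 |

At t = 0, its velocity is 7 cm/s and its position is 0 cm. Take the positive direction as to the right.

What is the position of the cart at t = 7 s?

On each constant-a segment, Δv = aΔt and Δx = v₀Δt + ½aΔt²; chain segment to segment.
0–3 s: v starts 7 cm/s; Δx = 7·3 + ½·-6·3² = -6 cm; v ends -11 cm/s.
3–7 s: v starts -11 cm/s; Δx = -11·4 + ½·11·4² = 44 cm; v ends 33 cm/s.
x(7) = 0 + Σ Δx = 38 cm.

38 cm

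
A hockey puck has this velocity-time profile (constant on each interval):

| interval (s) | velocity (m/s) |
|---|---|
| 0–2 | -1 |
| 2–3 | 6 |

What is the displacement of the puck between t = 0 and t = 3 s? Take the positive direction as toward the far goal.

Displacement is the signed area under the v-t curve.
0–2 s: -1 × 2 = -2 m
2–3 s: 6 × 1 = 6 m
Net displacement = 4 m

4 m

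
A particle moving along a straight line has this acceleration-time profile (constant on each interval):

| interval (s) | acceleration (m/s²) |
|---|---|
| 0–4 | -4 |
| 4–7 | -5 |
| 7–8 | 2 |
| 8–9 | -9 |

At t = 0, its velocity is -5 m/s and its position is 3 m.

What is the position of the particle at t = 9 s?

On each constant-a segment, Δv = aΔt and Δx = v₀Δt + ½aΔt²; chain segment to segment.
0–4 s: v starts -5 m/s; Δx = -5·4 + ½·-4·4² = -52 m; v ends -21 m/s.
4–7 s: v starts -21 m/s; Δx = -21·3 + ½·-5·3² = -85.5 m; v ends -36 m/s.
7–8 s: v starts -36 m/s; Δx = -36·1 + ½·2·1² = -35 m; v ends -34 m/s.
8–9 s: v starts -34 m/s; Δx = -34·1 + ½·-9·1² = -38.5 m; v ends -43 m/s.
x(9) = 3 + Σ Δx = -208 m.

-208 m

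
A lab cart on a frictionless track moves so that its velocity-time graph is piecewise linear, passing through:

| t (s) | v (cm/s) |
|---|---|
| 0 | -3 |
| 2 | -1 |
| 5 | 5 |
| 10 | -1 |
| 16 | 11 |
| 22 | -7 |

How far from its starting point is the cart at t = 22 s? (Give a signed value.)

54 cm

Net displacement equals the area under the velocity-time graph (areas below the axis count negative).
0–2 s: ½(-3 + -1)(2) = -4 cm
2–5 s: ½(-1 + 5)(3) = 6 cm
5–10 s: ½(5 + -1)(5) = 10 cm
10–16 s: ½(-1 + 11)(6) = 30 cm
16–22 s: ½(11 + -7)(6) = 12 cm
Net displacement = 54 cm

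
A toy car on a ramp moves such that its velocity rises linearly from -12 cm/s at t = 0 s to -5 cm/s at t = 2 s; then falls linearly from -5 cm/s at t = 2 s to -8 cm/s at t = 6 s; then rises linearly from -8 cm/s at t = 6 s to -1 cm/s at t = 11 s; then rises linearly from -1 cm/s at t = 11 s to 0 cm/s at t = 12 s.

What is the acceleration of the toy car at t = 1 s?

3.5 cm/s²

Acceleration is the slope of the v-t graph on 0–2 s: (-5 − -12)/(2 − 0) = 3.5 cm/s².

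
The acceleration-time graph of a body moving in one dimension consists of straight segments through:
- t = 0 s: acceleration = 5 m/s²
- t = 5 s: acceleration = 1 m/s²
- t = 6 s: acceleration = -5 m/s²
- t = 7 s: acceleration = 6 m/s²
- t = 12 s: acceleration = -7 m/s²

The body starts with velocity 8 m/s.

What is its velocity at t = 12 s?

19 m/s

Δv equals the area under the a-t graph; then v = v₀ + Δv.
0–5 s: ½(5 + 1)(5) = 15 m/s
5–6 s: ½(1 + -5)(1) = -2 m/s
6–7 s: ½(-5 + 6)(1) = 0.5 m/s
7–12 s: ½(6 + -7)(5) = -2.5 m/s
Δv = 11 m/s, so v(12) = 8 + (11) = 19 m/s.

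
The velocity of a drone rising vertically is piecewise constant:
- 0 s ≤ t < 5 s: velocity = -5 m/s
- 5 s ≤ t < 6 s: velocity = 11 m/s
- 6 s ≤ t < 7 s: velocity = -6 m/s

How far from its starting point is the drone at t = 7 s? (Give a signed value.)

-20 m

Net displacement equals the area under the velocity-time graph (areas below the axis count negative).
0–5 s: -5 × 5 = -25 m
5–6 s: 11 × 1 = 11 m
6–7 s: -6 × 1 = -6 m
Net displacement = -20 m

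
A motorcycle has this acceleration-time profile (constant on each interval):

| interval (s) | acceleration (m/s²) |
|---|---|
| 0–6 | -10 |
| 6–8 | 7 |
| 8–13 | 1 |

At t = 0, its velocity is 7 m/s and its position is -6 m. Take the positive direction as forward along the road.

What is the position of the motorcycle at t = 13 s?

-418.5 m

On each constant-a segment, Δv = aΔt and Δx = v₀Δt + ½aΔt²; chain segment to segment.
0–6 s: v starts 7 m/s; Δx = 7·6 + ½·-10·6² = -138 m; v ends -53 m/s.
6–8 s: v starts -53 m/s; Δx = -53·2 + ½·7·2² = -92 m; v ends -39 m/s.
8–13 s: v starts -39 m/s; Δx = -39·5 + ½·1·5² = -182.5 m; v ends -34 m/s.
x(13) = -6 + Σ Δx = -418.5 m.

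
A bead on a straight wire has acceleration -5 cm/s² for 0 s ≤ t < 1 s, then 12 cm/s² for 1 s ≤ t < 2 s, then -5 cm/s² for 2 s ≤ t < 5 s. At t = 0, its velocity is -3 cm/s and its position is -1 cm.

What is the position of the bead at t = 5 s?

On each constant-a segment, Δv = aΔt and Δx = v₀Δt + ½aΔt²; chain segment to segment.
0–1 s: v starts -3 cm/s; Δx = -3·1 + ½·-5·1² = -5.5 cm; v ends -8 cm/s.
1–2 s: v starts -8 cm/s; Δx = -8·1 + ½·12·1² = -2 cm; v ends 4 cm/s.
2–5 s: v starts 4 cm/s; Δx = 4·3 + ½·-5·3² = -10.5 cm; v ends -11 cm/s.
x(5) = -1 + Σ Δx = -19 cm.

-19 cm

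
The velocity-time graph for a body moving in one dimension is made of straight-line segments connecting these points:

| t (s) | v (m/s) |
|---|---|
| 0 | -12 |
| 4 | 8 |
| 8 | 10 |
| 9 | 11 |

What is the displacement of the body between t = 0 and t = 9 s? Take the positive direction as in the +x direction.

Displacement is the signed area under the v-t curve.
0–4 s: ½(-12 + 8)(4) = -8 m
4–8 s: ½(8 + 10)(4) = 36 m
8–9 s: ½(10 + 11)(1) = 10.5 m
Net displacement = 38.5 m

38.5 m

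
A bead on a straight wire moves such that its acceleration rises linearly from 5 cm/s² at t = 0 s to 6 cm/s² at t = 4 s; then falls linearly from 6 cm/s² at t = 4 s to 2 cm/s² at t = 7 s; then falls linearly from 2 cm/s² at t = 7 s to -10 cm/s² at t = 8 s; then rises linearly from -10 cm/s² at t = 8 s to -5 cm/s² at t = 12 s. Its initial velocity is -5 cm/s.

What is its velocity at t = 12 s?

-5 cm/s

Δv equals the area under the a-t graph; then v = v₀ + Δv.
0–4 s: ½(5 + 6)(4) = 22 cm/s
4–7 s: ½(6 + 2)(3) = 12 cm/s
7–8 s: ½(2 + -10)(1) = -4 cm/s
8–12 s: ½(-10 + -5)(4) = -30 cm/s
Δv = 0 cm/s, so v(12) = -5 + (0) = -5 cm/s.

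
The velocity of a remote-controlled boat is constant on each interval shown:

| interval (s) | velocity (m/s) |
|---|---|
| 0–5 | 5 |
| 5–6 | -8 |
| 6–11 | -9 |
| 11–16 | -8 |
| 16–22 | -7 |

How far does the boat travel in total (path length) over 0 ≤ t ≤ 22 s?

Total distance travelled is ∫|v| dt — sum the magnitudes of each area piece.
0–5 s: |5| × 5 = 25 m
5–6 s: |-8| × 1 = 8 m
6–11 s: |-9| × 5 = 45 m
11–16 s: |-8| × 5 = 40 m
16–22 s: |-7| × 6 = 42 m
Total distance = 160 m

160 m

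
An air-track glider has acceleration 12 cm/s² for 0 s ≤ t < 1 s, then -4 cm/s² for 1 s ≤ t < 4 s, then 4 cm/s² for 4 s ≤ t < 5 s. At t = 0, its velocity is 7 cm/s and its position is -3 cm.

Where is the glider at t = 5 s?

58 cm

On each constant-a segment, Δv = aΔt and Δx = v₀Δt + ½aΔt²; chain segment to segment.
0–1 s: v starts 7 cm/s; Δx = 7·1 + ½·12·1² = 13 cm; v ends 19 cm/s.
1–4 s: v starts 19 cm/s; Δx = 19·3 + ½·-4·3² = 39 cm; v ends 7 cm/s.
4–5 s: v starts 7 cm/s; Δx = 7·1 + ½·4·1² = 9 cm; v ends 11 cm/s.
x(5) = -3 + Σ Δx = 58 cm.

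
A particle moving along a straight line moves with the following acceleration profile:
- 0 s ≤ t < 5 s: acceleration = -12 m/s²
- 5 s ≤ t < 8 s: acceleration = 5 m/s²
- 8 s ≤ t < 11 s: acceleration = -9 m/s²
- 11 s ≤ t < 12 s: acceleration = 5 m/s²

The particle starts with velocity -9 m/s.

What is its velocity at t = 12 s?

Δv equals the area under the a-t graph; then v = v₀ + Δv.
0–5 s: -12 × 5 = -60 m/s
5–8 s: 5 × 3 = 15 m/s
8–11 s: -9 × 3 = -27 m/s
11–12 s: 5 × 1 = 5 m/s
Δv = -67 m/s, so v(12) = -9 + (-67) = -76 m/s.

-76 m/s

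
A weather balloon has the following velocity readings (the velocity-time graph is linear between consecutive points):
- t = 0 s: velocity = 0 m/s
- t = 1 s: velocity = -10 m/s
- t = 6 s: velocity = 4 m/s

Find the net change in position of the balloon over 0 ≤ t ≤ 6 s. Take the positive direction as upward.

-20 m

Net displacement equals the area under the velocity-time graph (areas below the axis count negative).
0–1 s: ½(0 + -10)(1) = -5 m
1–6 s: ½(-10 + 4)(5) = -15 m
Net displacement = -20 m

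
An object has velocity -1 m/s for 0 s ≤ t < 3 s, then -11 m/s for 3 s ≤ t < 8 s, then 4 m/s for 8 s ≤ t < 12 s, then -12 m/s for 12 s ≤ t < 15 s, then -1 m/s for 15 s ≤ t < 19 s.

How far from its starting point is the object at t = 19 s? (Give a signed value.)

-82 m

Displacement is the signed area under the v-t curve.
0–3 s: -1 × 3 = -3 m
3–8 s: -11 × 5 = -55 m
8–12 s: 4 × 4 = 16 m
12–15 s: -12 × 3 = -36 m
15–19 s: -1 × 4 = -4 m
Net displacement = -82 m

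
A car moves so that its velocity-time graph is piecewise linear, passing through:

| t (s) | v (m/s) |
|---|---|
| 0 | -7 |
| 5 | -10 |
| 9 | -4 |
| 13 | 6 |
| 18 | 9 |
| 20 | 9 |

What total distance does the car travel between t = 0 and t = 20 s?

136.4 m

Distance (not displacement) is the total path length: add the absolute areas under v-t.
0–5 s: |½(-7 + -10)(5)| = 42.5 m
5–9 s: |½(-10 + -4)(4)| = 28 m
9–13 s: v = 0 at t = 10.6 s; triangle areas 3.2 + 7.2 = 10.4 m
13–18 s: |½(6 + 9)(5)| = 37.5 m
18–20 s: |9| × 2 = 18 m
Total distance = 136.4 m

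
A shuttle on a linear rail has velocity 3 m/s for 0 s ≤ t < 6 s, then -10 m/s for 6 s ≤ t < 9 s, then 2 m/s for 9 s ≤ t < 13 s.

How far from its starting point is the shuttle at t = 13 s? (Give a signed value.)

-4 m

Net displacement equals the area under the velocity-time graph (areas below the axis count negative).
0–6 s: 3 × 6 = 18 m
6–9 s: -10 × 3 = -30 m
9–13 s: 2 × 4 = 8 m
Net displacement = -4 m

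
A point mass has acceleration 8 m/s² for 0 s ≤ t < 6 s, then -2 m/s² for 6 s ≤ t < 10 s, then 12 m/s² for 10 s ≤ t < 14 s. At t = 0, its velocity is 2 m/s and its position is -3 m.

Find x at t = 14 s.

601 m

On each constant-a segment, Δv = aΔt and Δx = v₀Δt + ½aΔt²; chain segment to segment.
0–6 s: v starts 2 m/s; Δx = 2·6 + ½·8·6² = 156 m; v ends 50 m/s.
6–10 s: v starts 50 m/s; Δx = 50·4 + ½·-2·4² = 184 m; v ends 42 m/s.
10–14 s: v starts 42 m/s; Δx = 42·4 + ½·12·4² = 264 m; v ends 90 m/s.
x(14) = -3 + Σ Δx = 601 m.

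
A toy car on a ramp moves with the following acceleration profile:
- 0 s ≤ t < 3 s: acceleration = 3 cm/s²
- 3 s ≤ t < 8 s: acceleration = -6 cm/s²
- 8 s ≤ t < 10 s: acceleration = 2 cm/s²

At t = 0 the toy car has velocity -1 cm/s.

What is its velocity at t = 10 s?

Δv equals the area under the a-t graph; then v = v₀ + Δv.
0–3 s: 3 × 3 = 9 cm/s
3–8 s: -6 × 5 = -30 cm/s
8–10 s: 2 × 2 = 4 cm/s
Δv = -17 cm/s, so v(10) = -1 + (-17) = -18 cm/s.

-18 cm/s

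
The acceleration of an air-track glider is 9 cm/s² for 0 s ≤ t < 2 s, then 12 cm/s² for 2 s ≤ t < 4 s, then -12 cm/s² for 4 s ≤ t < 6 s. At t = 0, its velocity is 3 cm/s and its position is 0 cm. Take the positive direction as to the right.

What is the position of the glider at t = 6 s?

156 cm

On each constant-a segment, Δv = aΔt and Δx = v₀Δt + ½aΔt²; chain segment to segment.
0–2 s: v starts 3 cm/s; Δx = 3·2 + ½·9·2² = 24 cm; v ends 21 cm/s.
2–4 s: v starts 21 cm/s; Δx = 21·2 + ½·12·2² = 66 cm; v ends 45 cm/s.
4–6 s: v starts 45 cm/s; Δx = 45·2 + ½·-12·2² = 66 cm; v ends 21 cm/s.
x(6) = 0 + Σ Δx = 156 cm.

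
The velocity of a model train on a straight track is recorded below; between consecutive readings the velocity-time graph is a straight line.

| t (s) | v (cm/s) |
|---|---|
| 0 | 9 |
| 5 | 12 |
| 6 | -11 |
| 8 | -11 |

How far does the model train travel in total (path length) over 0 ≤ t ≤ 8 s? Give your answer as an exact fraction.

Distance (not displacement) is the total path length: add the absolute areas under v-t.
0–5 s: |½(9 + 12)(5)| = 52.5 cm
5–6 s: v = 0 at t = 127/23 s; triangle areas 72/23 + 121/46 = 265/46 cm
6–8 s: |-11| × 2 = 22 cm
Total distance = 1846/23 cm

1846/23 cm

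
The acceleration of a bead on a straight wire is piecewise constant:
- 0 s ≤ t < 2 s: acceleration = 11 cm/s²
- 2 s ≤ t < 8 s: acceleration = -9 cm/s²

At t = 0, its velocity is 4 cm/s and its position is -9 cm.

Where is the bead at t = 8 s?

On each constant-a segment, Δv = aΔt and Δx = v₀Δt + ½aΔt²; chain segment to segment.
0–2 s: v starts 4 cm/s; Δx = 4·2 + ½·11·2² = 30 cm; v ends 26 cm/s.
2–8 s: v starts 26 cm/s; Δx = 26·6 + ½·-9·6² = -6 cm; v ends -28 cm/s.
x(8) = -9 + Σ Δx = 15 cm.

15 cm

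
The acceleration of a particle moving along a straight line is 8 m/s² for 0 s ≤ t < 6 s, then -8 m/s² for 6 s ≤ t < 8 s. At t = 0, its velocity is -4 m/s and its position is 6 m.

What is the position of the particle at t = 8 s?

On each constant-a segment, Δv = aΔt and Δx = v₀Δt + ½aΔt²; chain segment to segment.
0–6 s: v starts -4 m/s; Δx = -4·6 + ½·8·6² = 120 m; v ends 44 m/s.
6–8 s: v starts 44 m/s; Δx = 44·2 + ½·-8·2² = 72 m; v ends 28 m/s.
x(8) = 6 + Σ Δx = 198 m.

198 m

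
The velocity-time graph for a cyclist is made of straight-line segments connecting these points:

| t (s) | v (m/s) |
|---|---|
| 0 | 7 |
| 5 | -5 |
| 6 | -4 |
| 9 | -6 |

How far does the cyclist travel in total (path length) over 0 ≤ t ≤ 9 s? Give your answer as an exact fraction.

Distance (not displacement) is the total path length: add the absolute areas under v-t.
0–5 s: v = 0 at t = 35/12 s; triangle areas 245/24 + 125/24 = 185/12 m
5–6 s: |½(-5 + -4)(1)| = 4.5 m
6–9 s: |½(-4 + -6)(3)| = 15 m
Total distance = 419/12 m

419/12 m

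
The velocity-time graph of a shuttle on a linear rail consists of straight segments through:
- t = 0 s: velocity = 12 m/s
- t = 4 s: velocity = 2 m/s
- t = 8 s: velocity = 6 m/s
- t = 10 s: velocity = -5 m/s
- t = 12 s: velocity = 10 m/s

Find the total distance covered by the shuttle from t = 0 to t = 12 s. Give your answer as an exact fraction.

1910/33 m

Distance (not displacement) is the total path length: add the absolute areas under v-t.
0–4 s: |½(12 + 2)(4)| = 28 m
4–8 s: |½(2 + 6)(4)| = 16 m
8–10 s: v = 0 at t = 100/11 s; triangle areas 36/11 + 25/11 = 61/11 m
10–12 s: v = 0 at t = 32/3 s; triangle areas 5/3 + 20/3 = 25/3 m
Total distance = 1910/33 m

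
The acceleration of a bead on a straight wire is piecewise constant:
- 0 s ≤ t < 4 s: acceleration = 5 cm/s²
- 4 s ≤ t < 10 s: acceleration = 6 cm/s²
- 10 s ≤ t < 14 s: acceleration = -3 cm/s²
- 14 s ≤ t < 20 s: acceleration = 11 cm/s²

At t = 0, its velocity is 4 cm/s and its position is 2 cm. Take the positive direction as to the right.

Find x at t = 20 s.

On each constant-a segment, Δv = aΔt and Δx = v₀Δt + ½aΔt²; chain segment to segment.
0–4 s: v starts 4 cm/s; Δx = 4·4 + ½·5·4² = 56 cm; v ends 24 cm/s.
4–10 s: v starts 24 cm/s; Δx = 24·6 + ½·6·6² = 252 cm; v ends 60 cm/s.
10–14 s: v starts 60 cm/s; Δx = 60·4 + ½·-3·4² = 216 cm; v ends 48 cm/s.
14–20 s: v starts 48 cm/s; Δx = 48·6 + ½·11·6² = 486 cm; v ends 114 cm/s.
x(20) = 2 + Σ Δx = 1012 cm.

1012 cm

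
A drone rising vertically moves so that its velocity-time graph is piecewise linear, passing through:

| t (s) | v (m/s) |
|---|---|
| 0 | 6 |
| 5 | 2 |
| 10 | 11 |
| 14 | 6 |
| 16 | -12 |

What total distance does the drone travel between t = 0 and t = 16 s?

Total distance travelled is ∫|v| dt — sum the magnitudes of each area piece.
0–5 s: |½(6 + 2)(5)| = 20 m
5–10 s: |½(2 + 11)(5)| = 32.5 m
10–14 s: |½(11 + 6)(4)| = 34 m
14–16 s: v = 0 at t = 44/3 s; triangle areas 2 + 8 = 10 m
Total distance = 96.5 m

96.5 m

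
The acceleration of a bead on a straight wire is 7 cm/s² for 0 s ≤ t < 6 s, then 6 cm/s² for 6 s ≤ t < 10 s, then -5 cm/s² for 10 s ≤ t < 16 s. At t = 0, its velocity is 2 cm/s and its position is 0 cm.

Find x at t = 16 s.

On each constant-a segment, Δv = aΔt and Δx = v₀Δt + ½aΔt²; chain segment to segment.
0–6 s: v starts 2 cm/s; Δx = 2·6 + ½·7·6² = 138 cm; v ends 44 cm/s.
6–10 s: v starts 44 cm/s; Δx = 44·4 + ½·6·4² = 224 cm; v ends 68 cm/s.
10–16 s: v starts 68 cm/s; Δx = 68·6 + ½·-5·6² = 318 cm; v ends 38 cm/s.
x(16) = 0 + Σ Δx = 680 cm.

680 cm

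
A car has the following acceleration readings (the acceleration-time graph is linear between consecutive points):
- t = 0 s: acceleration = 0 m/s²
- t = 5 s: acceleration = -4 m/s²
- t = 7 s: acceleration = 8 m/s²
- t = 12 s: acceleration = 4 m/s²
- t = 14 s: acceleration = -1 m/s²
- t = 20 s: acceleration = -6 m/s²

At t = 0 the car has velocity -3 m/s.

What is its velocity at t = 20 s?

3 m/s

Δv equals the area under the a-t graph; then v = v₀ + Δv.
0–5 s: ½(0 + -4)(5) = -10 m/s
5–7 s: ½(-4 + 8)(2) = 4 m/s
7–12 s: ½(8 + 4)(5) = 30 m/s
12–14 s: ½(4 + -1)(2) = 3 m/s
14–20 s: ½(-1 + -6)(6) = -21 m/s
Δv = 6 m/s, so v(20) = -3 + (6) = 3 m/s.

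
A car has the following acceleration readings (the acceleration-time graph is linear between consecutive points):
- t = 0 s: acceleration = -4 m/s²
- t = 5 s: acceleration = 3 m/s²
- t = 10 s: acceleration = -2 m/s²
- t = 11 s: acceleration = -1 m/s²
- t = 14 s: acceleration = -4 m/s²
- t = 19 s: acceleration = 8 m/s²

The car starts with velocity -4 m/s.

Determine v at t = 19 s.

Δv equals the area under the a-t graph; then v = v₀ + Δv.
0–5 s: ½(-4 + 3)(5) = -2.5 m/s
5–10 s: ½(3 + -2)(5) = 2.5 m/s
10–11 s: ½(-2 + -1)(1) = -1.5 m/s
11–14 s: ½(-1 + -4)(3) = -7.5 m/s
14–19 s: ½(-4 + 8)(5) = 10 m/s
Δv = 1 m/s, so v(19) = -4 + (1) = -3 m/s.

-3 m/s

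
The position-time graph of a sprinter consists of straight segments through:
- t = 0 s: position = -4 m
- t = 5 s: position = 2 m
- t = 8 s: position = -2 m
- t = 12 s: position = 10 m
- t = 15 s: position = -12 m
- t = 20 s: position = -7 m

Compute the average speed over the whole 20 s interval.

Average speed = (total path length)/(elapsed time); on a piecewise-linear x-t graph the path length is Σ|Δx|.
0–5 s: |Δx| = |2 − -4| = 6 m
5–8 s: |Δx| = |-2 − 2| = 4 m
8–12 s: |Δx| = |10 − -2| = 12 m
12–15 s: |Δx| = |-12 − 10| = 22 m
15–20 s: |Δx| = |-7 − -12| = 5 m
Total path = 49 m; average speed = 49/20 = 2.45 m/s.

2.45 m/s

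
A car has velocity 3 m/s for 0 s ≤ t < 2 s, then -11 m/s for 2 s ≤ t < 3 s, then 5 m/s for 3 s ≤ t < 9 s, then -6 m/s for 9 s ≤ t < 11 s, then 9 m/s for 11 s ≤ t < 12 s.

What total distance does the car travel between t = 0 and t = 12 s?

68 m

Distance (not displacement) is the total path length: add the absolute areas under v-t.
0–2 s: |3| × 2 = 6 m
2–3 s: |-11| × 1 = 11 m
3–9 s: |5| × 6 = 30 m
9–11 s: |-6| × 2 = 12 m
11–12 s: |9| × 1 = 9 m
Total distance = 68 m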